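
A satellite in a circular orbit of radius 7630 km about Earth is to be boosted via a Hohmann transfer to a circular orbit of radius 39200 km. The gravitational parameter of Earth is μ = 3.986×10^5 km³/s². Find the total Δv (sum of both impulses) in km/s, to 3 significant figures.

The Hohmann ellipse has a_t = (r₁ + r₂)/2 = 23415 km.
Circular speed at r₁: v₁ = √(μ/r₁) = √(3.986×10^5/7630) = 7.227804 km/s.
Transfer-orbit speed at r₁ (vis-viva equation): v_p = √[μ(2/r₁ − 1/a_t)] = 9.351953 km/s.
First burn Δv₁ = |v_p − v₁| = 2.1241 km/s.
Circular speed at r₂: v₂ = √(μ/r₂) = 3.1888 km/s.
Transfer-orbit speed at r₂: v_a = √[μ(2/r₂ − 1/a_t)] = 1.8203 km/s.
Second burn Δv₂ = |v₂ − v_a| = 1.3685 km/s.
Total Δv = Δv₁ + Δv₂ = 3.493 km/s.

Δv = 3.49 km/s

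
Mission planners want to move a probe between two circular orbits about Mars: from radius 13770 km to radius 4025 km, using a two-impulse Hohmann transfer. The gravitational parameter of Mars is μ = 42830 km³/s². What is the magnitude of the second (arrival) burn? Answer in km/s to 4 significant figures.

Semi-major axis of the transfer orbit: a_t = (13770 + 4025)/2 = 8897.5 km.
Circular speed at r = 4025 km: v_c = √(μ/r) = 3.26205 km/s.
Transfer-orbit speed at the same r (vis-viva, a = a_t): v_t = √[μ(2/r − 1/a_t)] = 4.05811 km/s.
Δv₂ = |v_t − v_c| = |4.05811 − 3.26205| = 0.7961 km/s.

Δv₂ = 0.7961 km/s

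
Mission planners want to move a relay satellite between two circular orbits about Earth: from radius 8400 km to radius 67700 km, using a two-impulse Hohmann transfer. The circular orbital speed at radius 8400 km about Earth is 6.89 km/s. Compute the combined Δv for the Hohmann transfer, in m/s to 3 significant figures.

From the circular-orbit relation v² = μ/r at r = 8400 km: μ = v²r = (6.89)² × 8400 = 3.98766×10^5 km³/s².
The Hohmann ellipse has a_t = (r₁ + r₂)/2 = 38050 km.
At r₁ the circular-orbit speed is v₁ = √(μ/r₁) = 6.890 km/s.
On the transfer ellipse at r₁, vis-viva gives v_p = √[μ(2/r₁ − 1/a_t)] = 9.190 km/s.
First burn Δv₁ = |v_p − v₁| = 2.300 km/s.
At r₂, v₂ = √(μ/r₂) = 2.427 km/s.
Transfer-orbit speed at r₂: v_a = √[μ(2/r₂ − 1/a_t)] = 1.140 km/s.
Second burn Δv₂ = |v₂ − v_a| = 1.287 km/s.
Δv = Δv₁ + Δv₂ = 2.300 + 1.287 = 3.587 km/s.

Δv = 3590 m/s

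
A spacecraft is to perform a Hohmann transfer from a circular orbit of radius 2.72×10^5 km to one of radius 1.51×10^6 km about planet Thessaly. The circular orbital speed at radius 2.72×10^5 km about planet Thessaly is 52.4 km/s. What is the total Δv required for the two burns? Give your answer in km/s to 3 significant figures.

From the circular-orbit relation v² = μ/r at r = 2.72×10^5 km: μ = v²r = (52.4)² × 2.72×10^5 = 7.46847×10^8 km³/s².
The Hohmann ellipse has a_t = (r₁ + r₂)/2 = 8.910×10^5 km.
At r₁ the circular-orbit speed is v₁ = √(μ/r₁) = 52.40 km/s.
On the transfer ellipse at r₁, vis-viva gives v_p = √[μ(2/r₁ − 1/a_t)] = 68.22 km/s.
First burn Δv₁ = |v_p − v₁| = 15.82 km/s.
At r₂, v₂ = √(μ/r₂) = 22.240 km/s.
Transfer-orbit speed at r₂: v_a = √[μ(2/r₂ − 1/a_t)] = 12.288 km/s.
Second burn Δv₂ = |v₂ − v_a| = 9.952 km/s.
Total Δv = Δv₁ + Δv₂ = 25.77 km/s.

Δv = 25.8 km/s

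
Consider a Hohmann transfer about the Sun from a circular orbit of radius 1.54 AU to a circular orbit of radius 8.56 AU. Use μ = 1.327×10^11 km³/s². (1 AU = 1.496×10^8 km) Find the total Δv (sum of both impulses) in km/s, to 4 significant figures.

Δv = 11.80 km/s

In km: r₁ = 1.54 × 1.496×10^8 = 2.30384×10^8 km; r₂ = 8.56 × 1.496×10^8 = 1.280576×10^9 km.
The Hohmann ellipse has a_t = (r₁ + r₂)/2 = 7.5548×10^8 km.
At r₁ the circular-orbit speed is v₁ = √(μ/r₁) = 23.9999 km/s.
On the transfer ellipse at r₁, vis-viva equation gives v_p = √[μ(2/r₁ − 1/a_t)] = 31.2464 km/s.
First burn Δv₁ = |v_p − v₁| = 7.2465 km/s.
At r₂, v₂ = √(μ/r₂) = 10.1796 km/s.
Transfer-orbit speed at r₂: v_a = √[μ(2/r₂ − 1/a_t)] = 5.62144 km/s.
Second burn Δv₂ = |v₂ − v_a| = 4.5582 km/s.
Total Δv = Δv₁ + Δv₂ = 11.80 km/s.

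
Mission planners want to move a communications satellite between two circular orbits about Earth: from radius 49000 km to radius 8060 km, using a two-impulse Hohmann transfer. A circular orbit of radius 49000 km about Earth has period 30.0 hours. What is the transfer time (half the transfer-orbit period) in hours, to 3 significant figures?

t = 6.66 hours

From Kepler's third law T² = 4π²r³/μ at r = 49000 km, T = 30.0 hours = 30.0 × 3600 s = 1.080×10^5 s: μ = 4π²r³/T² = 3.98199×10^5 km³/s².
Semi-major axis of the transfer orbit: a_t = (49000 + 8060)/2 = 28530 km.
By Kepler's third law the transfer-orbit period is T = 2π√(a_t³/μ), so t = T/2 = 23990 s.
Converting: 23990 s ÷ 3600 s/hour = 6.66 hours.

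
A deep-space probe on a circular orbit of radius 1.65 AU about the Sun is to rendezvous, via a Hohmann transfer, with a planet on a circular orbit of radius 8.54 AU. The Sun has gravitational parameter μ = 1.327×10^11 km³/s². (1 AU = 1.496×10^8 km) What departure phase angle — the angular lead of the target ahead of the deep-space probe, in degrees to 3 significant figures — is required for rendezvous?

φ = 97.1°

In km: r₁ = 1.65 × 1.496×10^8 = 2.4684×10^8 km; r₂ = 8.54 × 1.496×10^8 = 1.277584×10^9 km.
The Hohmann ellipse has a_t = (r₁ + r₂)/2 = 7.62212×10^8 km.
The half-period of the transfer ellipse is t = π√(a_t³/μ) = 1.8148×10^8 s.
Target angular speed ω₂ = √(μ/r₂³) = 7.9772×10^-9 rad/s.
Angle swept by the target during transfer: ω₂·t = 1.4477 rad = 82.947°.
Arrival is 180° from departure on the ellipse, so φ = 180° − 82.947° = 97.1°.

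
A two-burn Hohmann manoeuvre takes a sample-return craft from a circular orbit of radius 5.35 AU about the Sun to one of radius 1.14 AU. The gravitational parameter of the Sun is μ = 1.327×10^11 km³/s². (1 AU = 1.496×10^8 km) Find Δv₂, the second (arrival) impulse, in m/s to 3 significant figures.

In km: r₁ = 5.35 × 1.496×10^8 = 8.0036×10^8 km; r₂ = 1.14 × 1.496×10^8 = 1.70544×10^8 km.
Transfer-ellipse semi-major axis a_t = (r₁ + r₂)/2 = (8.0036×10^8 + 1.70544×10^8)/2 = 4.85452×10^8 km.
On the circular orbit at r = 1.70544×10^8 km, v_c = √(μ/r) = 27.8944 km/s.
Transfer-orbit speed at the same r (vis-viva, a = a_t): v_t = √[μ(2/r − 1/a_t)] = 35.8168 km/s.
Δv₂ = |v_t − v_c| = |35.8168 − 27.8944| = 7.922 km/s.

Δv₂ = 7920 m/s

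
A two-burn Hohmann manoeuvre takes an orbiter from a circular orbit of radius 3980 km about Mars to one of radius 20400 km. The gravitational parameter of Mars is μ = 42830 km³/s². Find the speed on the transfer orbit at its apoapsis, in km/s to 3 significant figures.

v = 0.828 km/s

The Hohmann ellipse has a_t = (r₁ + r₂)/2 = 12190 km.
At apoapsis, r = 20400 km.
Applying v² = μ(2/r − 1/a_t): v = 0.8279 km/s.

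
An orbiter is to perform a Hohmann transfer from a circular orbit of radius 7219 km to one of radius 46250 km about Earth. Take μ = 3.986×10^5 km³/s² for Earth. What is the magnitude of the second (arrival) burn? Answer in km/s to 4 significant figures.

Δv₂ = 1.410 km/s

Transfer-ellipse semi-major axis a_t = (r₁ + r₂)/2 = (7219 + 46250)/2 = 26734.5 km.
Circular speed at r = 46250 km: v_c = √(μ/r) = 2.936 km/s.
Transfer-orbit speed at the same r (vis-viva, a = a_t): v_t = √[μ(2/r − 1/a_t)] = 1.526 km/s.
Δv₂ = |v_t − v_c| = |1.526 − 2.936| = 1.410 km/s.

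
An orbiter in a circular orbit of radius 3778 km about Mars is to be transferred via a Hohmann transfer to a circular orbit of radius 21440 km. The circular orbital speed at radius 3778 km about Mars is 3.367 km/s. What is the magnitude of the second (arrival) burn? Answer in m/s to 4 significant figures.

Δv₂ = 639.7 m/s

From the circular-orbit relation v² = μ/r at r = 3778 km: μ = v²r = (3.367)² × 3778 = 42830.0 km³/s².
Semi-major axis of the transfer orbit: a_t = (3778 + 21440)/2 = 12609 km.
Circular speed at r = 21440 km: v_c = √(μ/r) = 1.4134 km/s.
Transfer-orbit speed at the same r (vis-viva, a = a_t): v_t = √[μ(2/r − 1/a_t)] = 0.77366 km/s.
Δv₂ = |v_t − v_c| = |0.77366 − 1.4134| = 0.6397 km/s.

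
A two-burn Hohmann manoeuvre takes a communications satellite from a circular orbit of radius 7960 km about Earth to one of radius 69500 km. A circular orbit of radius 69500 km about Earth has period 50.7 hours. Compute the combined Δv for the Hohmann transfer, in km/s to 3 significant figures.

Δv = 3.71 km/s

From Kepler's third law T² = 4π²r³/μ at r = 69500 km, T = 50.7 hours = 50.7 × 3600 s = 1.8252×10^5 s: μ = 4π²r³/T² = 3.97826×10^5 km³/s².
Semi-major axis of the transfer orbit: a_t = (7960 + 69500)/2 = 38730 km.
At r₁ the circular-orbit speed is v₁ = √(μ/r₁) = 7.0695 km/s.
Transfer-orbit speed at r₁ (vis-viva): v_p = √[μ(2/r₁ − 1/a_t)] = 9.4702 km/s.
First burn Δv₁ = |v_p − v₁| = 2.401 km/s.
At r₂, v₂ = √(μ/r₂) = 2.393 km/s.
Transfer-orbit speed at r₂: v_a = √[μ(2/r₂ − 1/a_t)] = 1.085 km/s.
Second burn Δv₂ = |v₂ − v_a| = 1.308 km/s.
Total Δv = Δv₁ + Δv₂ = 3.709 km/s.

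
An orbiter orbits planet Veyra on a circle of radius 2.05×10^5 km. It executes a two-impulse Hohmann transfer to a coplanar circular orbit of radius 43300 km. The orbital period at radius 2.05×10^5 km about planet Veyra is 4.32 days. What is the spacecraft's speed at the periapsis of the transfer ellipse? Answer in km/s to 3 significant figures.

From Kepler's third law T² = 4π²r³/μ at r = 2.05×10^5 km, T = 4.32 days = 4.32 × 86400 s = 3.73248×10^5 s: μ = 4π²r³/T² = 2.44133×10^6 km³/s².
Semi-major axis of the transfer orbit: a_t = (2.050×10^5 + 43300)/2 = 1.2415×10^5 km.
At periapsis, r = 43300 km.
Applying v² = μ(2/r − 1/a_t): v = 9.649 km/s.

v = 9.65 km/s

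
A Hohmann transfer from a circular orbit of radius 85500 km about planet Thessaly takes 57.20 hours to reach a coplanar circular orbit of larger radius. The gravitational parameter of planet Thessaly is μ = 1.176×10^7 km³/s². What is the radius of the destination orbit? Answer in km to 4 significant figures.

r₂ = 6.539×10^5 km

Transfer time t = 57.20 hours = 2.0592×10^5 s, and t = π√(a_t³/μ).
So a_t = (μ t²/π²)^(1/3) = (1.176×10^7 × (2.0592×10^5)² / π²)^(1/3) = 3.6969×10^5 km.
Since a_t = (r₁ + r₂)/2, r₂ = 2a_t − r₁ = 2×3.6969×10^5 − 85500 = 6.5388×10^5 km.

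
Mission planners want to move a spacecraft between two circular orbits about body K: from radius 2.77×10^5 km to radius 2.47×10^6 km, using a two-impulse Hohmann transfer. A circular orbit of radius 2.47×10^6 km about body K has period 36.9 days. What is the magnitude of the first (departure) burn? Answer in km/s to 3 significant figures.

From Kepler's third law T² = 4π²r³/μ at r = 2.47×10^6 km, T = 36.9 days = 36.9 × 86400 s = 3.18816×10^6 s: μ = 4π²r³/T² = 5.85289×10^7 km³/s².
Semi-major axis of the transfer orbit: a_t = (2.770×10^5 + 2.470×10^6)/2 = 1.3735×10^6 km.
Circular speed at r = 2.770×10^5 km: v_c = √(μ/r) = 14.536 km/s.
Transfer-orbit speed at the same r (vis-viva, a = a_t): v_t = √[μ(2/r − 1/a_t)] = 19.493 km/s.
Δv₁ = |v_t − v_c| = |19.493 − 14.536| = 4.957 km/s.

Δv₁ = 4.96 km/s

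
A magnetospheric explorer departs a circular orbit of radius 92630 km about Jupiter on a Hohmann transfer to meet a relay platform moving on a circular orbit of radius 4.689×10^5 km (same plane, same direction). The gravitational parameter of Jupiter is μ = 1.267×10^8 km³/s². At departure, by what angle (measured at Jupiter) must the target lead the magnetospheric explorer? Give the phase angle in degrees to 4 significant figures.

Semi-major axis of the transfer orbit: a_t = (92630 + 4.689×10^5)/2 = 2.80765×10^5 km.
Transfer time t = π√(a_t³/μ) = 41522 s.
The target's mean motion on its circular orbit is ω₂ = √(μ/r₂³) = 3.5056×10^-5 rad/s.
Angle swept by the target during transfer: ω₂·t = 1.4556 rad = 83.40°.
The magnetospheric explorer traverses 180° on the transfer ellipse, so the target must lead by 180° − 83.40° = 96.60°.

φ = 96.60°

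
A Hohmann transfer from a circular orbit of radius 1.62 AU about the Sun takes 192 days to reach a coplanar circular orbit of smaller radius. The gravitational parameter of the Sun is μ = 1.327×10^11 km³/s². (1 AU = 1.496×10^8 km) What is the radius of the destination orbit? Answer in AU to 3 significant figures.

In km: r₁ = 1.62 × 1.496×10^8 = 2.42352×10^8 km.
Transfer time t = 192 days = 1.65888×10^7 s, and t = π√(a_t³/μ).
So a_t = (μ t²/π²)^(1/3) = (1.327×10^11 × (1.65888×10^7)² / π²)^(1/3) = 1.5467×10^8 km.
Since a_t = (r₁ + r₂)/2, r₂ = 2a_t − r₁ = 2×1.5467×10^8 − 2.42352×10^8 = 6.6988×10^7 km.
In AU: r₂ = 6.6988×10^7 / 1.496×10^8 = 0.448 AU.

r₂ = 0.448 AU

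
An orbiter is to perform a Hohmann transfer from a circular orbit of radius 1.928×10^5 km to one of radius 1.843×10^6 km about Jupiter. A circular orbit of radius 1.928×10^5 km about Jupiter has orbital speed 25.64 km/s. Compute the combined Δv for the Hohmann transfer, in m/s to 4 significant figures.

Δv = 13540 m/s

From the circular-orbit relation v² = μ/r at r = 1.928×10^5 km: μ = v²r = (25.64)² × 1.928×10^5 = 1.26749×10^8 km³/s².
Semi-major axis of the transfer orbit: a_t = (1.928×10^5 + 1.843×10^6)/2 = 1.0179×10^6 km.
At r₁ the circular-orbit speed is v₁ = √(μ/r₁) = 25.6400 km/s.
On the transfer ellipse at r₁, vis-viva gives v_p = √[μ(2/r₁ − 1/a_t)] = 34.5007 km/s.
First burn Δv₁ = |v_p − v₁| = 8.8607 km/s.
At r₂, v₂ = √(μ/r₂) = 8.29295 km/s.
Transfer-orbit speed at r₂: v_a = √[μ(2/r₂ − 1/a_t)] = 3.60919 km/s.
Second burn Δv₂ = |v₂ − v_a| = 4.6838 km/s.
Total Δv = Δv₁ + Δv₂ = 13.54 km/s.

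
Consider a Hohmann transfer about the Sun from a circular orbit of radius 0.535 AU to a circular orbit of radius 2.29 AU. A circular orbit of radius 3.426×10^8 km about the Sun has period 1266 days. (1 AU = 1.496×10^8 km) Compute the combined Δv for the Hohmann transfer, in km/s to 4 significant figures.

From Kepler's third law T² = 4π²r³/μ at r = 3.426×10^8 km, T = 1266 days = 1266 × 86400 s = 1.093824×10^8 s: μ = 4π²r³/T² = 1.32687×10^11 km³/s².
In km: r₁ = 0.535 × 1.496×10^8 = 8.0036×10^7 km; r₂ = 2.29 × 1.496×10^8 = 3.42584×10^8 km.
Semi-major axis of the transfer orbit: a_t = (8.0036×10^7 + 3.42584×10^8)/2 = 2.1131×10^8 km.
Circular speed at r₁: v₁ = √(μ/r₁) = √(1.32687×10^11/8.0036×10^7) = 40.717 km/s.
On the transfer ellipse at r₁, vis-viva gives v_p = √[μ(2/r₁ − 1/a_t)] = 51.843 km/s.
First burn Δv₁ = |v_p − v₁| = 11.13 km/s.
At r₂, v₂ = √(μ/r₂) = 19.680 km/s.
Transfer-orbit speed at r₂: v_a = √[μ(2/r₂ − 1/a_t)] = 12.112 km/s.
Second burn Δv₂ = |v₂ − v_a| = 7.568 km/s.
Total Δv = Δv₁ + Δv₂ = 18.70 km/s.

Δv = 18.70 km/s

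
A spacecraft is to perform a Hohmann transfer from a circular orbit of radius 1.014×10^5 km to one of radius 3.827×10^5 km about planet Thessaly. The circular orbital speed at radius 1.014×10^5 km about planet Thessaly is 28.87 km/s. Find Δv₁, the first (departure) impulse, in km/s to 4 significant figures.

Δv₁ = 7.431 km/s

From the circular-orbit relation v² = μ/r at r = 1.014×10^5 km: μ = v²r = (28.87)² × 1.014×10^5 = 8.45146×10^7 km³/s².
The Hohmann ellipse has a_t = (r₁ + r₂)/2 = 2.4205×10^5 km.
On the circular orbit at r = 1.014×10^5 km, v_c = √(μ/r) = 28.870 km/s.
Vis-viva on the transfer ellipse at r = 1.014×10^5 km gives v_t = √[μ(2/r − 1/a_t)] = 36.301 km/s.
Δv₁ = |v_t − v_c| = |36.301 − 28.870| = 7.431 km/s.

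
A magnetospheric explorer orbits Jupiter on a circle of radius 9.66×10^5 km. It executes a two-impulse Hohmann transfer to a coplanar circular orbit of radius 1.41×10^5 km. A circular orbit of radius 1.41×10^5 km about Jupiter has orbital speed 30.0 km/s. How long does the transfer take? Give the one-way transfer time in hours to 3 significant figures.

t = 31.9 hours

From the circular-orbit relation v² = μ/r at r = 1.41×10^5 km: μ = v²r = (30.0)² × 1.41×10^5 = 1.26900×10^8 km³/s².
The Hohmann ellipse has a_t = (r₁ + r₂)/2 = 5.535×10^5 km.
Transfer time t = π√(a_t³/μ) = π√((5.535×10^5)³ / 1.26900×10^8) = 1.148×10^5 s.
Converting: 1.148×10^5 s ÷ 3600 s/hour = 31.9 hours.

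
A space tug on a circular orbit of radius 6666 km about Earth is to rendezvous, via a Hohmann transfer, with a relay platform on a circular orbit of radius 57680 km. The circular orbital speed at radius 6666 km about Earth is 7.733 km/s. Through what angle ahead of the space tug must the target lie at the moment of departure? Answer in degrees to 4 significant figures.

From the circular-orbit relation v² = μ/r at r = 6666 km: μ = v²r = (7.733)² × 6666 = 3.98622×10^5 km³/s².
Semi-major axis of the transfer orbit: a_t = (6666 + 57680)/2 = 32173 km.
Transfer time t = π√(a_t³/μ) = 28715 s.
Target angular speed ω₂ = √(μ/r₂³) = 4.5577×10^-5 rad/s.
Angle swept by the target during transfer: ω₂·t = 1.3087 rad = 74.98°.
The space tug traverses 180° on the transfer ellipse, so the target must lead by 180° − 74.98° = 105.0°.

φ = 105.0°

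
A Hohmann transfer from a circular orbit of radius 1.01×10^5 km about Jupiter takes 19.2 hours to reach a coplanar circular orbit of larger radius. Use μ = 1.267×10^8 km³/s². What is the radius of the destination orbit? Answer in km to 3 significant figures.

r₂ = 6.88×10^5 km

Transfer time t = 19.2 hours = 69120 s, and t = π√(a_t³/μ).
So a_t = (μ t²/π²)^(1/3) = (1.267×10^8 × (69120)² / π²)^(1/3) = 3.9436×10^5 km.
Since a_t = (r₁ + r₂)/2, r₂ = 2a_t − r₁ = 2×3.9436×10^5 − 1.010×10^5 = 6.8772×10^5 km.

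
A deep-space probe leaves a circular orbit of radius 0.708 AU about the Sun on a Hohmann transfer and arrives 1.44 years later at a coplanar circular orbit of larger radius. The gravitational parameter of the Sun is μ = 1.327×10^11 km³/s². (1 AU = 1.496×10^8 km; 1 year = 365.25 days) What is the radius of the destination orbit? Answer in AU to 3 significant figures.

r₂ = 3.34 AU

In km: r₁ = 0.708 × 1.496×10^8 = 1.059168×10^8 km.
Transfer time t = 1.44 years × 365.25 × 86400 s = 4.5442944×10^7 s, and t = π√(a_t³/μ).
So a_t = (μ t²/π²)^(1/3) = (1.327×10^11 × (4.5442944×10^7)² / π²)^(1/3) = 3.0281×10^8 km.
Since a_t = (r₁ + r₂)/2, r₂ = 2a_t − r₁ = 2×3.0281×10^8 − 1.059168×10^8 = 4.997032×10^8 km.
In AU: r₂ = 4.997032×10^8 / 1.496×10^8 = 3.34 AU.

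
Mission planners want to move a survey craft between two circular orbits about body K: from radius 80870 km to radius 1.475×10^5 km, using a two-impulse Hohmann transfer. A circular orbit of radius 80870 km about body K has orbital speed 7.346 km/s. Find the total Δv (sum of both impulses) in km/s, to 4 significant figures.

From the circular-orbit relation v² = μ/r at r = 80870 km: μ = v²r = (7.346)² × 80870 = 4.36405×10^6 km³/s².
Transfer-ellipse semi-major axis a_t = (r₁ + r₂)/2 = (80870 + 1.475×10^5)/2 = 1.14185×10^5 km.
Circular speed at r₁: v₁ = √(μ/r₁) = √(4.36405×10^6/80870) = 7.346 km/s.
On the transfer ellipse at r₁, vis-viva equation gives v_p = √[μ(2/r₁ − 1/a_t)] = 8.349 km/s.
First burn Δv₁ = |v_p − v₁| = 1.003 km/s.
At r₂, v₂ = √(μ/r₂) = 5.4394 km/s.
Transfer-orbit speed at r₂: v_a = √[μ(2/r₂ − 1/a_t)] = 4.5776 km/s.
Second burn Δv₂ = |v₂ − v_a| = 0.8618 km/s.
Δv = Δv₁ + Δv₂ = 1.003 + 0.8618 = 1.865 km/s.

Δv = 1.865 km/s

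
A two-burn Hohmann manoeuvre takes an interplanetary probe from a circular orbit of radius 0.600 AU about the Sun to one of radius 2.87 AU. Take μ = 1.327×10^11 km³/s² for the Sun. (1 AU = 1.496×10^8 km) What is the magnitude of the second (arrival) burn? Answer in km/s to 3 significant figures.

In km: r₁ = 0.600 × 1.496×10^8 = 8.976×10^7 km; r₂ = 2.87 × 1.496×10^8 = 4.29352×10^8 km.
Transfer-ellipse semi-major axis a_t = (r₁ + r₂)/2 = (8.976×10^7 + 4.29352×10^8)/2 = 2.59556×10^8 km.
Circular speed at r = 4.29352×10^8 km: v_c = √(μ/r) = 17.580 km/s.
Transfer-orbit speed at the same r (vis-viva, a = a_t): v_t = √[μ(2/r − 1/a_t)] = 10.338 km/s.
Δv₂ = |v_t − v_c| = |10.338 − 17.580| = 7.242 km/s.

Δv₂ = 7.24 km/s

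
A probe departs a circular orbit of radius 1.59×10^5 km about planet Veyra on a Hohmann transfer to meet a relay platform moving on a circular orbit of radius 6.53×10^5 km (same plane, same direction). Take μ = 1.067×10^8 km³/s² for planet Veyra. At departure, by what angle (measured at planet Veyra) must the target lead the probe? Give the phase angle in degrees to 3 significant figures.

The Hohmann ellipse has a_t = (r₁ + r₂)/2 = 4.060×10^5 km.
Transfer time t = π√(a_t³/μ) = 78678.6 s.
Target angular speed ω₂ = √(μ/r₂³) = 1.95755×10^-5 rad/s.
Angle swept by the target during transfer: ω₂·t = 1.54017 rad = 88.245°.
Arrival is 180° from departure on the ellipse, so φ = 180° − 88.245° = 91.8°.

φ = 91.8°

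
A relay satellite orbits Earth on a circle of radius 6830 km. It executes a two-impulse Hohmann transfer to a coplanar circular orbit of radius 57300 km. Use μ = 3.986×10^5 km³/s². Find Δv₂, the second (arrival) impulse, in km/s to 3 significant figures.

Transfer-ellipse semi-major axis a_t = (r₁ + r₂)/2 = (6830 + 57300)/2 = 32065 km.
On the circular orbit at r = 57300 km, v_c = √(μ/r) = 2.637 km/s.
Transfer-orbit speed at the same r (vis-viva, a = a_t): v_t = √[μ(2/r − 1/a_t)] = 1.217 km/s.
Δv₂ = |v_t − v_c| = |1.217 − 2.637| = 1.420 km/s.

Δv₂ = 1.42 km/s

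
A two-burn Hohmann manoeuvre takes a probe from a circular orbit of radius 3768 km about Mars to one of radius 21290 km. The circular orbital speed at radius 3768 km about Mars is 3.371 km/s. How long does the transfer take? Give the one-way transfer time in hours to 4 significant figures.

t = 5.914 hours

From the circular-orbit relation v² = μ/r at r = 3768 km: μ = v²r = (3.371)² × 3768 = 42818.2 km³/s².
Transfer-ellipse semi-major axis a_t = (r₁ + r₂)/2 = (3768 + 21290)/2 = 12529 km.
Half the transfer-orbit period gives t = π√(a_t³/μ) = 21290 s.
Converting: 21290 s ÷ 3600 s/hour = 5.914 hours.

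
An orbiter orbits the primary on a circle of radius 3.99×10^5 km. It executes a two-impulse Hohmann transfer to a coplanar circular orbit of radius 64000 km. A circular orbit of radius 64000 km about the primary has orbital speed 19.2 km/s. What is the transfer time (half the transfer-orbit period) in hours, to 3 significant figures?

t = 20.0 hours

From the circular-orbit relation v² = μ/r at r = 64000 km: μ = v²r = (19.2)² × 64000 = 2.35930×10^7 km³/s².
Transfer-ellipse semi-major axis a_t = (r₁ + r₂)/2 = (3.990×10^5 + 64000)/2 = 2.315×10^5 km.
Half the transfer-orbit period gives t = π√(a_t³/μ) = 72040 s.
Converting: 72040 s ÷ 3600 s/hour = 20.0 hours.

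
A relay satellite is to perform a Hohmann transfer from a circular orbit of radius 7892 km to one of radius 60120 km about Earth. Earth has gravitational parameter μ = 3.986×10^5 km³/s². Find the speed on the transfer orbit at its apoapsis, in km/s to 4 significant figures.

v = 1.240 km/s

The Hohmann ellipse has a_t = (r₁ + r₂)/2 = 34006 km.
At apoapsis, r = 60120 km.
From the vis-viva equation, v = √[μ(2/r − 1/a_t)] = 1.240 km/s.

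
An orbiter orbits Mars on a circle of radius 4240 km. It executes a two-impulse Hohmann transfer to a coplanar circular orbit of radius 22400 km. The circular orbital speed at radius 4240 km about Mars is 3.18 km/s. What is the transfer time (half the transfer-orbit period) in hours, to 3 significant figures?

t = 6.48 hours

From the circular-orbit relation v² = μ/r at r = 4240 km: μ = v²r = (3.18)² × 4240 = 42876.6 km³/s².
Transfer-ellipse semi-major axis a_t = (r₁ + r₂)/2 = (4240 + 22400)/2 = 13320 km.
By Kepler's third law the transfer-orbit period is T = 2π√(a_t³/μ), so t = T/2 = 23320 s.
Converting: 23320 s ÷ 3600 s/hour = 6.48 hours.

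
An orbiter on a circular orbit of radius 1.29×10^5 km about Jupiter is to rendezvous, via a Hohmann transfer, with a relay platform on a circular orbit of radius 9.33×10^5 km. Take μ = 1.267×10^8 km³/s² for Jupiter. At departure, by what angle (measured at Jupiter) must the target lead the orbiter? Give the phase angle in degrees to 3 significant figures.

Semi-major axis of the transfer orbit: a_t = (1.290×10^5 + 9.330×10^5)/2 = 5.310×10^5 km.
Transfer time t = π√(a_t³/μ) = 1.07995×10^5 s.
Target angular speed ω₂ = √(μ/r₂³) = 1.24901×10^-5 rad/s.
Angle swept by the target during transfer: ω₂·t = 1.34887 rad = 77.28°.
The orbiter traverses 180° on the transfer ellipse, so the target must lead by 180° − 77.28° = 103°.

φ = 103°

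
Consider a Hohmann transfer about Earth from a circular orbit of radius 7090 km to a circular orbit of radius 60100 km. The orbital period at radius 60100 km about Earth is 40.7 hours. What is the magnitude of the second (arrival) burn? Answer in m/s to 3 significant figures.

Δv₂ = 1390 m/s

From Kepler's third law T² = 4π²r³/μ at r = 60100 km, T = 40.7 hours = 40.7 × 3600 s = 1.4652×10^5 s: μ = 4π²r³/T² = 3.99199×10^5 km³/s².
Transfer-ellipse semi-major axis a_t = (r₁ + r₂)/2 = (7090 + 60100)/2 = 33595 km.
Circular speed at r = 60100 km: v_c = √(μ/r) = 2.577 km/s.
Vis-viva on the transfer ellipse at r = 60100 km gives v_t = √[μ(2/r − 1/a_t)] = 1.184 km/s.
Δv₂ = |v_t − v_c| = |1.184 − 2.577| = 1.393 km/s.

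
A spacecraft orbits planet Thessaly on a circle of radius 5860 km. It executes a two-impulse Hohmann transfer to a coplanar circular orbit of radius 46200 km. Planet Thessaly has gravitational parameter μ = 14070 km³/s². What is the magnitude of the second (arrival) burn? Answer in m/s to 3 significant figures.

Transfer-ellipse semi-major axis a_t = (r₁ + r₂)/2 = (5860 + 46200)/2 = 26030 km.
Circular speed at r = 46200 km: v_c = √(μ/r) = 0.55186 km/s.
Vis-viva on the transfer ellipse at r = 46200 km gives v_t = √[μ(2/r − 1/a_t)] = 0.26184 km/s.
Δv₂ = |v_t − v_c| = |0.26184 − 0.55186| = 0.2900 km/s.

Δv₂ = 290 m/s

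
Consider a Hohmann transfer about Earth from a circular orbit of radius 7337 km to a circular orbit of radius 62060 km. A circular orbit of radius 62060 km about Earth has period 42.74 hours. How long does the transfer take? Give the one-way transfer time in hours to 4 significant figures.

From Kepler's third law T² = 4π²r³/μ at r = 62060 km, T = 42.74 hours = 42.74 × 3600 s = 1.53864×10^5 s: μ = 4π²r³/T² = 3.98585×10^5 km³/s².
Semi-major axis of the transfer orbit: a_t = (7337 + 62060)/2 = 34698.5 km.
Half the transfer-orbit period gives t = π√(a_t³/μ) = 32163 s.
Converting: 32163 s ÷ 3600 s/hour = 8.934 hours.

t = 8.934 hours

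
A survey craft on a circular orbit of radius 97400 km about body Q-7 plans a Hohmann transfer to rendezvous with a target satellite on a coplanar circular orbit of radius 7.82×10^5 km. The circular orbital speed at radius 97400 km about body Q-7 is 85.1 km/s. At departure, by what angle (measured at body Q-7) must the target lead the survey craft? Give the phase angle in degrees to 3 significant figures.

φ = 104°

From the circular-orbit relation v² = μ/r at r = 97400 km: μ = v²r = (85.1)² × 97400 = 7.05372×10^8 km³/s².
Semi-major axis of the transfer orbit: a_t = (97400 + 7.820×10^5)/2 = 4.397×10^5 km.
The half-period of the transfer ellipse is t = π√(a_t³/μ) = 34489 s.
Target angular speed ω₂ = √(μ/r₂³) = 3.8406×10^-5 rad/s.
Angle swept by the target during transfer: ω₂·t = 1.3246 rad = 75.89°.
The survey craft traverses 180° on the transfer ellipse, so the target must lead by 180° − 75.89° = 104°.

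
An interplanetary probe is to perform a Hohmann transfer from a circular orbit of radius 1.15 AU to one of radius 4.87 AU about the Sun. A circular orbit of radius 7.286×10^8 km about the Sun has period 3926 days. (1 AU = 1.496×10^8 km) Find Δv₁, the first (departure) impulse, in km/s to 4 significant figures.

Δv₁ = 7.554 km/s

From Kepler's third law T² = 4π²r³/μ at r = 7.286×10^8 km, T = 3926 days = 3926 × 86400 s = 3.392064×10^8 s: μ = 4π²r³/T² = 1.32709×10^11 km³/s².
In km: r₁ = 1.15 × 1.496×10^8 = 1.7204×10^8 km; r₂ = 4.87 × 1.496×10^8 = 7.28552×10^8 km.
The Hohmann ellipse has a_t = (r₁ + r₂)/2 = 4.50296×10^8 km.
On the circular orbit at r = 1.7204×10^8 km, v_c = √(μ/r) = 27.774 km/s.
Transfer-orbit speed at the same r (vis-viva, a = a_t): v_t = √[μ(2/r − 1/a_t)] = 35.328 km/s.
Δv₁ = |v_t − v_c| = |35.328 − 27.774| = 7.554 km/s.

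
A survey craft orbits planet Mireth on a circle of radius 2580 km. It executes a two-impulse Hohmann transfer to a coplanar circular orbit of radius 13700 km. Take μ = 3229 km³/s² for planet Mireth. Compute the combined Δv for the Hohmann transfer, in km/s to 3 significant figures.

Δv = 0.545 km/s

Semi-major axis of the transfer orbit: a_t = (2580 + 13700)/2 = 8140 km.
At r₁ the circular-orbit speed is v₁ = √(μ/r₁) = 1.11873 km/s.
On the transfer ellipse at r₁, vis-viva equation gives v_p = √[μ(2/r₁ − 1/a_t)] = 1.45135 km/s.
First burn Δv₁ = |v_p − v₁| = 0.3326 km/s.
At r₂, v₂ = √(μ/r₂) = 0.4855 km/s.
Transfer-orbit speed at r₂: v_a = √[μ(2/r₂ − 1/a_t)] = 0.2733 km/s.
Second burn Δv₂ = |v₂ − v_a| = 0.2122 km/s.
Δv = Δv₁ + Δv₂ = 0.3326 + 0.2122 = 0.5448 km/s.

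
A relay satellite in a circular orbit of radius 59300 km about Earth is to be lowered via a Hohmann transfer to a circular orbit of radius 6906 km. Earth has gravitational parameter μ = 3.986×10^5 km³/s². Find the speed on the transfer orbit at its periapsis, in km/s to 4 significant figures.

The Hohmann ellipse has a_t = (r₁ + r₂)/2 = 33103 km.
At periapsis, r = 6906 km.
From the vis-viva equation, v = √[μ(2/r − 1/a_t)] = 10.17 km/s.

v = 10.17 km/s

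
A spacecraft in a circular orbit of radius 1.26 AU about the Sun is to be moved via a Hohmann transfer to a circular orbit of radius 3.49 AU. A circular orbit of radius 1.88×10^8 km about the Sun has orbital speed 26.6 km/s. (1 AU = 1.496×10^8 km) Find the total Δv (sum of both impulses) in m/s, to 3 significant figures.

Δv = 9970 m/s

From the circular-orbit relation v² = μ/r at r = 1.88×10^8 km: μ = v²r = (26.6)² × 1.88×10^8 = 1.33021×10^11 km³/s².
In km: r₁ = 1.26 × 1.496×10^8 = 1.88496×10^8 km; r₂ = 3.49 × 1.496×10^8 = 5.22104×10^8 km.
The Hohmann ellipse has a_t = (r₁ + r₂)/2 = 3.553×10^8 km.
Circular speed at r₁: v₁ = √(μ/r₁) = √(1.33021×10^11/1.88496×10^8) = 26.5650 km/s.
Transfer-orbit speed at r₁ (vis-viva equation): v_p = √[μ(2/r₁ − 1/a_t)] = 32.2026 km/s.
First burn Δv₁ = |v_p − v₁| = 5.6376 km/s.
Circular speed at r₂: v₂ = √(μ/r₂) = 15.9618 km/s.
Transfer-orbit speed at r₂: v_a = √[μ(2/r₂ − 1/a_t)] = 11.6261 km/s.
Second burn Δv₂ = |v₂ − v_a| = 4.3357 km/s.
Total Δv = Δv₁ + Δv₂ = 9.973 km/s.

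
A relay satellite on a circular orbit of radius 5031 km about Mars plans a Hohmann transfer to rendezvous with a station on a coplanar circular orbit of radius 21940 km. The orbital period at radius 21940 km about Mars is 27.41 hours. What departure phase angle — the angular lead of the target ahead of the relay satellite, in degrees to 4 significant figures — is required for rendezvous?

φ = 93.26°

From Kepler's third law T² = 4π²r³/μ at r = 21940 km, T = 27.41 hours = 27.41 × 3600 s = 98676 s: μ = 4π²r³/T² = 42820.0 km³/s².
Semi-major axis of the transfer orbit: a_t = (5031 + 21940)/2 = 13485.5 km.
Transfer time t = π√(a_t³/μ) = 23775 s.
Target angular speed ω₂ = √(μ/r₂³) = 6.3675×10^-5 rad/s.
Angle swept by the target during transfer: ω₂·t = 1.5139 rad = 86.74°.
The relay satellite traverses 180° on the transfer ellipse, so the target must lead by 180° − 86.74° = 93.26°.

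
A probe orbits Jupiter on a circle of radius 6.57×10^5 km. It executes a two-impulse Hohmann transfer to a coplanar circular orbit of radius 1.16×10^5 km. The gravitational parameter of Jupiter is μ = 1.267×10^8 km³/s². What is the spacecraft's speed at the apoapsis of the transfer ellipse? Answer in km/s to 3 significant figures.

v = 7.61 km/s

Semi-major axis of the transfer orbit: a_t = (6.570×10^5 + 1.160×10^5)/2 = 3.865×10^5 km.
The apoapsis of the transfer ellipse is at r = 6.570×10^5 km.
Vis-viva: v = √[μ(2/r − 1/a_t)] = √[1.267×10^8 × (2/6.570×10^5 − 1/3.865×10^5)] = 7.608 km/s.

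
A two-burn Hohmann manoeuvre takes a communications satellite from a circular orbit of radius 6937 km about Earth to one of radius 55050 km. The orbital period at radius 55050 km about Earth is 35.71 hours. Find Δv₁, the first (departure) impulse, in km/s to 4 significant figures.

From Kepler's third law T² = 4π²r³/μ at r = 55050 km, T = 35.71 hours = 35.71 × 3600 s = 1.28556×10^5 s: μ = 4π²r³/T² = 3.98517×10^5 km³/s².
The Hohmann ellipse has a_t = (r₁ + r₂)/2 = 30993.5 km.
Circular speed at r = 6937 km: v_c = √(μ/r) = 7.5794 km/s.
Vis-viva on the transfer ellipse at r = 6937 km gives v_t = √[μ(2/r − 1/a_t)] = 10.101 km/s.
Δv₁ = |v_t − v_c| = |10.101 − 7.5794| = 2.522 km/s.

Δv₁ = 2.522 km/s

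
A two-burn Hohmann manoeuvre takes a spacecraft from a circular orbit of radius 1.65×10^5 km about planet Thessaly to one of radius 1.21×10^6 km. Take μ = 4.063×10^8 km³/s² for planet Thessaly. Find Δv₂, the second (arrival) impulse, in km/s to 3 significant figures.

Δv₂ = 9.35 km/s

The Hohmann ellipse has a_t = (r₁ + r₂)/2 = 6.875×10^5 km.
Circular speed at r = 1.210×10^6 km: v_c = √(μ/r) = 18.324 km/s.
Vis-viva on the transfer ellipse at r = 1.210×10^6 km gives v_t = √[μ(2/r − 1/a_t)] = 8.9771 km/s.
Δv₂ = |v_t − v_c| = |8.9771 − 18.324| = 9.347 km/s.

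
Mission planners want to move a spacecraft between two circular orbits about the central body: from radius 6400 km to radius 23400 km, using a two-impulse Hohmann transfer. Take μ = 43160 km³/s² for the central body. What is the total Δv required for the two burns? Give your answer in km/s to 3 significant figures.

Δv = 1.13 km/s

The Hohmann ellipse has a_t = (r₁ + r₂)/2 = 14900 km.
Circular speed at r₁: v₁ = √(μ/r₁) = √(43160/6400) = 2.59687 km/s.
On the transfer ellipse at r₁, vis-viva equation gives v_p = √[μ(2/r₁ − 1/a_t)] = 3.25436 km/s.
First burn Δv₁ = |v_p − v₁| = 0.65749 km/s.
At r₂, v₂ = √(μ/r₂) = 1.3581 km/s.
Transfer-orbit speed at r₂: v_a = √[μ(2/r₂ − 1/a_t)] = 0.89008 km/s.
Second burn Δv₂ = |v₂ − v_a| = 0.46802 km/s.
Total Δv = Δv₁ + Δv₂ = 1.126 km/s.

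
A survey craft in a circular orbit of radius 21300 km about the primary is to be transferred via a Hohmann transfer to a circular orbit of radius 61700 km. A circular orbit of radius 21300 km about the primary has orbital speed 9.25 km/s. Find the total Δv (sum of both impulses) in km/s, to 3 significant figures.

Δv = 3.57 km/s

From the circular-orbit relation v² = μ/r at r = 21300 km: μ = v²r = (9.25)² × 21300 = 1.82248×10^6 km³/s².
The Hohmann ellipse has a_t = (r₁ + r₂)/2 = 41500 km.
At r₁ the circular-orbit speed is v₁ = √(μ/r₁) = 9.2500 km/s.
Transfer-orbit speed at r₁ (v² = μ(2/r − 1/a)): v_p = √[μ(2/r₁ − 1/a_t)] = 11.279 km/s.
First burn Δv₁ = |v_p − v₁| = 2.029 km/s.
At r₂, v₂ = √(μ/r₂) = 5.435 km/s.
Transfer-orbit speed at r₂: v_a = √[μ(2/r₂ − 1/a_t)] = 3.894 km/s.
Second burn Δv₂ = |v₂ − v_a| = 1.541 km/s.
Δv = Δv₁ + Δv₂ = 2.029 + 1.541 = 3.570 km/s.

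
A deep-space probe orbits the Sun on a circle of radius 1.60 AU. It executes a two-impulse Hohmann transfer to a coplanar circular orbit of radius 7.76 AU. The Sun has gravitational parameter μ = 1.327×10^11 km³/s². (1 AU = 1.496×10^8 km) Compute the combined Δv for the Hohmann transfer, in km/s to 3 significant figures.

Δv = 11.2 km/s

In km: r₁ = 1.60 × 1.496×10^8 = 2.3936×10^8 km; r₂ = 7.76 × 1.496×10^8 = 1.160896×10^9 km.
The Hohmann ellipse has a_t = (r₁ + r₂)/2 = 7.00128×10^8 km.
At r₁ the circular-orbit speed is v₁ = √(μ/r₁) = 23.5456 km/s.
Transfer-orbit speed at r₁ (vis-viva equation): v_p = √[μ(2/r₁ − 1/a_t)] = 30.3192 km/s.
First burn Δv₁ = |v_p − v₁| = 6.774 km/s.
At r₂, v₂ = √(μ/r₂) = 10.6915 km/s.
Transfer-orbit speed at r₂: v_a = √[μ(2/r₂ − 1/a_t)] = 6.25138 km/s.
Second burn Δv₂ = |v₂ − v_a| = 4.440 km/s.
Δv = Δv₁ + Δv₂ = 6.774 + 4.440 = 11.21 km/s.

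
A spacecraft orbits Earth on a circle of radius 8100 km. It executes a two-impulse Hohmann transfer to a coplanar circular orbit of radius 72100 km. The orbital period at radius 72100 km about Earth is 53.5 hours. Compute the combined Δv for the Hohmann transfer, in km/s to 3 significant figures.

From Kepler's third law T² = 4π²r³/μ at r = 72100 km, T = 53.5 hours = 53.5 × 3600 s = 1.926×10^5 s: μ = 4π²r³/T² = 3.98890×10^5 km³/s².
The Hohmann ellipse has a_t = (r₁ + r₂)/2 = 40100 km.
Circular speed at r₁: v₁ = √(μ/r₁) = √(3.98890×10^5/8100) = 7.018 km/s.
On the transfer ellipse at r₁, vis-viva gives v_p = √[μ(2/r₁ − 1/a_t)] = 9.410 km/s.
First burn Δv₁ = |v_p − v₁| = 2.392 km/s.
Circular speed at r₂: v₂ = √(μ/r₂) = 2.352 km/s.
Transfer-orbit speed at r₂: v_a = √[μ(2/r₂ − 1/a_t)] = 1.057 km/s.
Second burn Δv₂ = |v₂ − v_a| = 1.295 km/s.
Δv = Δv₁ + Δv₂ = 2.392 + 1.295 = 3.687 km/s.

Δv = 3.69 km/s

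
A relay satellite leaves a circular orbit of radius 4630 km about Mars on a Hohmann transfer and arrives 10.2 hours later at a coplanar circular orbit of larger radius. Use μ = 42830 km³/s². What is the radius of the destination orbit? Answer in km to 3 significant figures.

Transfer time t = 10.2 hours = 36720 s, and t = π√(a_t³/μ).
So a_t = (μ t²/π²)^(1/3) = (42830 × (36720)² / π²)^(1/3) = 18020 km.
Since a_t = (r₁ + r₂)/2, r₂ = 2a_t − r₁ = 2×18020 − 4630 = 31410 km.

r₂ = 31400 km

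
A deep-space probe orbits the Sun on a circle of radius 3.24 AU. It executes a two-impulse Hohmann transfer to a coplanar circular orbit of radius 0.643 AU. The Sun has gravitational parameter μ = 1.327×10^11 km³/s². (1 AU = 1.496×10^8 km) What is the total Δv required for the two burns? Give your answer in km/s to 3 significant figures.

In km: r₁ = 3.24 × 1.496×10^8 = 4.84704×10^8 km; r₂ = 0.643 × 1.496×10^8 = 9.61928×10^7 km.
The Hohmann ellipse has a_t = (r₁ + r₂)/2 = 2.904484×10^8 km.
Circular speed at r₁: v₁ = √(μ/r₁) = √(1.327×10^11/4.84704×10^8) = 16.546 km/s.
On the transfer ellipse at r₁, v² = μ(2/r − 1/a) gives v_a = √[μ(2/r₁ − 1/a_t)] = 9.5221 km/s.
First burn Δv₁ = |v_a − v₁| = 7.024 km/s.
At r₂, v₂ = √(μ/r₂) = 37.14 km/s.
Transfer-orbit speed at r₂: v_p = √[μ(2/r₂ − 1/a_t)] = 47.98 km/s.
Second burn Δv₂ = |v₂ − v_p| = 10.84 km/s.
Δv = Δv₁ + Δv₂ = 7.024 + 10.84 = 17.86 km/s.

Δv = 17.9 km/s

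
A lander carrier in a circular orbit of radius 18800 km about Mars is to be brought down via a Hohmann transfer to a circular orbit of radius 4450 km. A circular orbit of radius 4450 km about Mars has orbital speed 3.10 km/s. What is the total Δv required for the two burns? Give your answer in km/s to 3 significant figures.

From the circular-orbit relation v² = μ/r at r = 4450 km: μ = v²r = (3.10)² × 4450 = 42764.5 km³/s².
Transfer-ellipse semi-major axis a_t = (r₁ + r₂)/2 = (18800 + 4450)/2 = 11625 km.
At r₁ the circular-orbit speed is v₁ = √(μ/r₁) = 1.5082 km/s.
Transfer-orbit speed at r₁ (v² = μ(2/r − 1/a)): v_a = √[μ(2/r₁ − 1/a_t)] = 0.93314 km/s.
First burn Δv₁ = |v_a − v₁| = 0.5751 km/s.
Circular speed at r₂: v₂ = √(μ/r₂) = 3.1000 km/s.
Transfer-orbit speed at r₂: v_p = √[μ(2/r₂ − 1/a_t)] = 3.9422 km/s.
Second burn Δv₂ = |v₂ − v_p| = 0.8422 km/s.
Δv = Δv₁ + Δv₂ = 0.5751 + 0.8422 = 1.417 km/s.

Δv = 1.42 km/s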